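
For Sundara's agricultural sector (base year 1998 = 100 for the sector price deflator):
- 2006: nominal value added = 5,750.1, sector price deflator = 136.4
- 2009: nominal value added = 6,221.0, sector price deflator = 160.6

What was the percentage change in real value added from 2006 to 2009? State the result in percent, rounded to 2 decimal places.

Real value added 2006 = 5750.1 / 1.364 = 4215.62.
Real value added 2009 = 6221.0 / 1.606 = 3873.60.
Real growth = 3873.60 / 4215.62 − 1 = -0.0811.

-8.11%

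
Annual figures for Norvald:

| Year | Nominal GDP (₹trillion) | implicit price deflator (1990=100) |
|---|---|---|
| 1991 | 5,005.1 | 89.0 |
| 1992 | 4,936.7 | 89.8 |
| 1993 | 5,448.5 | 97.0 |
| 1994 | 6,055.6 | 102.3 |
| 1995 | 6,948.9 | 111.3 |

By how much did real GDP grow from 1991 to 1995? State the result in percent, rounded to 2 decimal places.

Real GDP 1991 = 5005.1/0.890 = 5623.71.
Real GDP 1995 = 6948.9/1.113 = 6243.40.
Change = 6243.40/5623.71 − 1 = 0.1102.

11.02%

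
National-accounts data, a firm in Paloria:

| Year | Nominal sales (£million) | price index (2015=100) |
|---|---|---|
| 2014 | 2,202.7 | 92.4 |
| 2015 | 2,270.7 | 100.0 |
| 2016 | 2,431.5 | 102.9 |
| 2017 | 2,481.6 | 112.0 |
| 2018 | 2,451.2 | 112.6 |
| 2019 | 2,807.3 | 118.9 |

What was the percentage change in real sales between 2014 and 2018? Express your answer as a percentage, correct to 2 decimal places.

-8.68%

Real sales 2014 = 2202.7/0.924 = 2383.87.
Real sales 2018 = 2451.2/1.126 = 2176.91.
Change = 2176.91/2383.87 − 1 = -0.0868.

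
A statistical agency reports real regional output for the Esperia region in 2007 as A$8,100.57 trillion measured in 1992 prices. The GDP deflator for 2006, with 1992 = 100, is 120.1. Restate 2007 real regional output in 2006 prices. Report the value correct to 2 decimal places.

A$9,728.78 trillion

Real regional output in 2006 prices = Real regional output in 1992 prices × (P_2006/P_1992) = 8100.57 × 1.201 = 9728.78.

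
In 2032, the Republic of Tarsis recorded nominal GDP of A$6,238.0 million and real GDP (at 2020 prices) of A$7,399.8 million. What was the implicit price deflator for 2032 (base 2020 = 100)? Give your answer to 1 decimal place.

84.3

implicit price deflator = (Nominal / Real) × 100 = 6238.0 / 7399.8 × 100 = 84.30.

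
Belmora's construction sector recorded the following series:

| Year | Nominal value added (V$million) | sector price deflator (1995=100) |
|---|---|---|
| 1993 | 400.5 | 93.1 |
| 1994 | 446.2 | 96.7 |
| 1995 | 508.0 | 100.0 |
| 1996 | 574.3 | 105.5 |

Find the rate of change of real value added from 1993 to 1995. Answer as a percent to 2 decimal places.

18.09%

Real value added 1993 = 400.5/0.931 = 430.18.
Real value added 1995 = 508.0/1.000 = 508.00.
Change = 508.00/430.18 − 1 = 0.1809.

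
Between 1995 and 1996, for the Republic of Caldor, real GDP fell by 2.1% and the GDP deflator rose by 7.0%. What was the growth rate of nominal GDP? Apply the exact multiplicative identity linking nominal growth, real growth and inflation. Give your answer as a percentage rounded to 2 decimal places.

4.75%

(1 + g_nom) = (1 + g_real)(1 + π) = 0.9790 × 1.0700 = 1.04753.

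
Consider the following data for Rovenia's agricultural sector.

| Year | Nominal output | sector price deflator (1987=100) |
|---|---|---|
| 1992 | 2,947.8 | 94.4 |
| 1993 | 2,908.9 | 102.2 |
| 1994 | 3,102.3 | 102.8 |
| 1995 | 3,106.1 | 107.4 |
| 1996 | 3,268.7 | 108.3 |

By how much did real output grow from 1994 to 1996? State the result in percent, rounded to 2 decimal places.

Real output 1994 = 3102.3/1.028 = 3017.80.
Real output 1996 = 3268.7/1.083 = 3018.19.
Change = 3018.19/3017.80 − 1 = 0.0001.

0.01%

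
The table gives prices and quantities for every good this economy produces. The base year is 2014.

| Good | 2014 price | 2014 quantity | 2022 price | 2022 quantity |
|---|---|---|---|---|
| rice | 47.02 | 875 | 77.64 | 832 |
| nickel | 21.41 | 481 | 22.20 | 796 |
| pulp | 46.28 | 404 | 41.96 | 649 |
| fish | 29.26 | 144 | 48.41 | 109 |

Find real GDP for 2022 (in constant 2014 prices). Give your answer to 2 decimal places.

Real GDP 2022 = Σ (p_2014 × q_2022) = 47.02·832 + 21.41·796 + 46.28·649 + 29.26·109 = 89388.06.

89388.06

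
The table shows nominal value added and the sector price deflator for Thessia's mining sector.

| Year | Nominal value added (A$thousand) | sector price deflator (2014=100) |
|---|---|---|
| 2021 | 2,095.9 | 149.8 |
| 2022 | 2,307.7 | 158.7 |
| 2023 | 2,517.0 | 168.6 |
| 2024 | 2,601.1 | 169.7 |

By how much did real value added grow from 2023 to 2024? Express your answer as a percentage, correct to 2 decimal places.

Real value added 2023 = 2517.0/1.686 = 1492.88.
Real value added 2024 = 2601.1/1.697 = 1532.76.
Change = 1532.76/1492.88 − 1 = 0.0267.

2.67%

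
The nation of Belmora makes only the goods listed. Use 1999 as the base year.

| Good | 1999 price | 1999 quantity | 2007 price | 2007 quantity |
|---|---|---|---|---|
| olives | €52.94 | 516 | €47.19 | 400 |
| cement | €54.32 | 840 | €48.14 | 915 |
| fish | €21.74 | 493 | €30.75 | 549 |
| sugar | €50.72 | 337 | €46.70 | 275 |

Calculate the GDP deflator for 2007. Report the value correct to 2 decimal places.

Nominal GDP 2007 = 47.19·400 + 48.14·915 + 30.75·549 + 46.70·275 = 92648.35.
Real GDP 2007 (at 1999 prices) = 52.94·400 + 54.32·915 + 21.74·549 + 50.72·275 = 96762.06.
Deflator = Nominal/Real × 100 = 92648.35/96762.06 × 100 = 95.749.

95.75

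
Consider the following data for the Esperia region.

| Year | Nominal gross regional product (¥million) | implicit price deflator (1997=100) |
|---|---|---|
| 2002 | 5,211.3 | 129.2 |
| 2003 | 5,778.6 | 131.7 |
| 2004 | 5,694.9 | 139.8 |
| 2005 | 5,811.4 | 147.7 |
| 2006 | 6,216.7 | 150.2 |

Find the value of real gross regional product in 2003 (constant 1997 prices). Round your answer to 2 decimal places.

Real gross regional product 2003 = 5778.6 / 1.317 = 4387.70.

¥4,387.70 million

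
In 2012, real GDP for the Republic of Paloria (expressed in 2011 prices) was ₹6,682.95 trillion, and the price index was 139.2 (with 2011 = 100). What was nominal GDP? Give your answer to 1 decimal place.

Nominal GDP = Real × (price index/100) = 6682.95 × 1.392 = 9302.67.

₹9,302.7 trillion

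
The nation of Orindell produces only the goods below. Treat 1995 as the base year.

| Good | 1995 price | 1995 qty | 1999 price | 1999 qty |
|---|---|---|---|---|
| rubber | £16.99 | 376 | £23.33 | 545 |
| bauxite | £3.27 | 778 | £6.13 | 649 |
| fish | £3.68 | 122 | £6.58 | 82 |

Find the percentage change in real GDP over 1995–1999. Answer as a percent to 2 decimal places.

Real GDP 1995 = Nominal GDP 1995 = 16.99·376 + 3.27·778 + 3.68·122 = 9381.26.
Real GDP 1999 (at 1995 prices) = 16.99·545 + 3.27·649 + 3.68·82 = 11683.54.
Real growth = 11683.54/9381.26 − 1 = 0.2454.

24.54%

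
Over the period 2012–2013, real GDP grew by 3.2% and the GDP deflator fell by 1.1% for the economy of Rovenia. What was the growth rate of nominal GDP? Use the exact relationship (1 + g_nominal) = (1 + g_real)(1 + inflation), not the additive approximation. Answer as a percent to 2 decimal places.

(1 + g_nom) = (1 + g_real)(1 + π) = 1.0320 × 0.9890 = 1.02065.

2.06%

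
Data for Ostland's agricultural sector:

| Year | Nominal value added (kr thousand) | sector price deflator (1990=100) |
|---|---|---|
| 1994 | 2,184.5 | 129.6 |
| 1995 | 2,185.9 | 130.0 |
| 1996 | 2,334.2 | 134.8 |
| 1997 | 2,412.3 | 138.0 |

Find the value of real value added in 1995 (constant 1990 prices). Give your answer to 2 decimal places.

Real value added 1995 = 2185.9 / 1.300 = 1681.46.

kr 1,681.46 thousand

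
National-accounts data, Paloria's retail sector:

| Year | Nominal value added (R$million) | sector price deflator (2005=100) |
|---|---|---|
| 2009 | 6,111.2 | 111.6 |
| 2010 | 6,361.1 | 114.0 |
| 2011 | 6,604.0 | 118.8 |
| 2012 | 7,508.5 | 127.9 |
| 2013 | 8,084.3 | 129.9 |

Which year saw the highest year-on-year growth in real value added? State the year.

2013

2010: real = 6361.1/1.140 = 5579.91; growth vs 2009 (5475.99) = 1.90%.
2011: real = 6604.0/1.188 = 5558.92; growth vs 2010 (5579.91) = -0.38%.
2012: real = 7508.5/1.279 = 5870.60; growth vs 2011 (5558.92) = 5.61%.
2013: real = 8084.3/1.299 = 6223.48; growth vs 2012 (5870.60) = 6.01%.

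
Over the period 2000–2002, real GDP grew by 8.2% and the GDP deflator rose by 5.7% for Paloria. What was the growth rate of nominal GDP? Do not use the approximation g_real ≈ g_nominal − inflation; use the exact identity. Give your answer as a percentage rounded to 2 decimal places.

(1 + g_nom) = (1 + g_real)(1 + π) = 1.0820 × 1.0570 = 1.14367.

14.37%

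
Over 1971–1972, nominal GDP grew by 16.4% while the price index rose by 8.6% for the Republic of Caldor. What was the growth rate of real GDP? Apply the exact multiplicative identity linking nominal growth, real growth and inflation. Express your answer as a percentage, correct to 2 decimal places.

7.18%

(1 + g_nom) = (1 + g_real)(1 + π), so g_real = 1.1640 / 1.0860 − 1 = 0.07182.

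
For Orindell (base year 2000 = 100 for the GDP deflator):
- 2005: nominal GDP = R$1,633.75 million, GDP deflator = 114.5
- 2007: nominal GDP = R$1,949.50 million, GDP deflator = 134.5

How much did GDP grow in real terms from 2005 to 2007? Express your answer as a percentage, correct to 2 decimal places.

1.58%

Real GDP 2005 = 1633.75 / 1.145 = 1426.86.
Real GDP 2007 = 1949.50 / 1.345 = 1449.44.
Real growth = 1449.44 / 1426.86 − 1 = 0.0158.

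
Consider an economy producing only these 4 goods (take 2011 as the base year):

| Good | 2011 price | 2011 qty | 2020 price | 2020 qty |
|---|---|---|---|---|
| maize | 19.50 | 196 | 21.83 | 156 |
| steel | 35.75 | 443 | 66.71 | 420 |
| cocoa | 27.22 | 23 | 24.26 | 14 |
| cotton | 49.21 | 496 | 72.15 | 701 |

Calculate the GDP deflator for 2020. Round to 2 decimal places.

Nominal GDP 2020 = 21.83·156 + 66.71·420 + 24.26·14 + 72.15·701 = 82340.47.
Real GDP 2020 (at 2011 prices) = 19.50·156 + 35.75·420 + 27.22·14 + 49.21·701 = 52934.29.
Deflator = Nominal/Real × 100 = 82340.47/52934.29 × 100 = 155.552.

155.55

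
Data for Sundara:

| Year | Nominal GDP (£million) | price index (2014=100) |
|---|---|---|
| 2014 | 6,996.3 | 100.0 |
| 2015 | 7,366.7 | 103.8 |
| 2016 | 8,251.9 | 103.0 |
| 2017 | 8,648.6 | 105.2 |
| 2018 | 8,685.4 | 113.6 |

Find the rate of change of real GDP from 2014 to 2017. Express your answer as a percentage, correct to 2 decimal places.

17.51%

Real GDP 2014 = 6996.3/1.000 = 6996.30.
Real GDP 2017 = 8648.6/1.052 = 8221.10.
Change = 8221.10/6996.30 − 1 = 0.1751.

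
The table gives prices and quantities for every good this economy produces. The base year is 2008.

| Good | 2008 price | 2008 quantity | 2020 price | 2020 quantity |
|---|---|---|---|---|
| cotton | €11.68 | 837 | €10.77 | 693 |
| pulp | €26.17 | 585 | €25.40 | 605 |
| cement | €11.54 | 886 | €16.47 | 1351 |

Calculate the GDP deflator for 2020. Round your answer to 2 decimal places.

Nominal GDP 2020 = 10.77·693 + 25.40·605 + 16.47·1351 = 45081.58.
Real GDP 2020 (at 2008 prices) = 11.68·693 + 26.17·605 + 11.54·1351 = 39517.63.
Deflator = Nominal/Real × 100 = 45081.58/39517.63 × 100 = 114.080.

114.08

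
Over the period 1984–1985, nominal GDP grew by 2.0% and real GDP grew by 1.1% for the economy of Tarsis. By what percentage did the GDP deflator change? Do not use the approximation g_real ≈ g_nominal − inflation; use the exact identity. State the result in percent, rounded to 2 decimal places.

(1 + g_nom) = (1 + g_real)(1 + π), so π = 1.0200 / 1.0110 − 1 = 0.00890.

0.89%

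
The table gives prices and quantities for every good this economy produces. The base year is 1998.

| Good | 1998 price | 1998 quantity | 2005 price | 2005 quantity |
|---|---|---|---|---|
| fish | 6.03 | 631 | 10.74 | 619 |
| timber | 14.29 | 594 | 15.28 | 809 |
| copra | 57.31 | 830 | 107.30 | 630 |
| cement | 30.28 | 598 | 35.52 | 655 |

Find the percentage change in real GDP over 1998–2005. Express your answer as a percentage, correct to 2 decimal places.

Real GDP 1998 = Nominal GDP 1998 = 6.03·631 + 14.29·594 + 57.31·830 + 30.28·598 = 77967.93.
Real GDP 2005 (at 1998 prices) = 6.03·619 + 14.29·809 + 57.31·630 + 30.28·655 = 71231.88.
Real growth = 71231.88/77967.93 − 1 = -0.0864.

-8.64%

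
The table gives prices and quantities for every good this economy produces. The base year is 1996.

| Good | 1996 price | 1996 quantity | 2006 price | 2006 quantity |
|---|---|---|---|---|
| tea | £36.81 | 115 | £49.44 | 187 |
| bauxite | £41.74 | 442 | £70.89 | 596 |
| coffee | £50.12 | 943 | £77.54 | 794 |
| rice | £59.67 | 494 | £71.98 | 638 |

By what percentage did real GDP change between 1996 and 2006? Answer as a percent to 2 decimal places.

Real GDP 1996 = Nominal GDP 1996 = 36.81·115 + 41.74·442 + 50.12·943 + 59.67·494 = 99422.37.
Real GDP 2006 (at 1996 prices) = 36.81·187 + 41.74·596 + 50.12·794 + 59.67·638 = 109625.25.
Real growth = 109625.25/99422.37 − 1 = 0.1026.

10.26%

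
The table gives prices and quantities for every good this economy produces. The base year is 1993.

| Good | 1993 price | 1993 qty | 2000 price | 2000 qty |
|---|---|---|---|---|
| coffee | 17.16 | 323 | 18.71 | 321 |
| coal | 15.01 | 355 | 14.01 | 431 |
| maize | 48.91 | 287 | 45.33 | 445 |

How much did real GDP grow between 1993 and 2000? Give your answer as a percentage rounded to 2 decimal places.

35.47%

Real GDP 1993 = Nominal GDP 1993 = 17.16·323 + 15.01·355 + 48.91·287 = 24908.40.
Real GDP 2000 (at 1993 prices) = 17.16·321 + 15.01·431 + 48.91·445 = 33742.62.
Real growth = 33742.62/24908.40 − 1 = 0.3547.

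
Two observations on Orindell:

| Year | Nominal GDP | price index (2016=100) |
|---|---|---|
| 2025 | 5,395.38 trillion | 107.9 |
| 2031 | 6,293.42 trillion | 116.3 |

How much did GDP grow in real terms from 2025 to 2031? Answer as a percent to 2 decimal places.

Real GDP 2025 = 5395.38 / 1.079 = 5000.35.
Real GDP 2031 = 6293.42 / 1.163 = 5411.37.
Real growth = 5411.37 / 5000.35 − 1 = 0.0822.

8.22%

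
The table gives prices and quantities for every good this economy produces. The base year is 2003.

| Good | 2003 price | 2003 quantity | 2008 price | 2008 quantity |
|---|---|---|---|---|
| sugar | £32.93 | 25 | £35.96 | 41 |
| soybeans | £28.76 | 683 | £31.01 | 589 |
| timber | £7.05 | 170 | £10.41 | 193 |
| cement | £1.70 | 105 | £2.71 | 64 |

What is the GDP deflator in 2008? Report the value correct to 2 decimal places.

Nominal GDP 2008 = 35.96·41 + 31.01·589 + 10.41·193 + 2.71·64 = 21921.82.
Real GDP 2008 (at 2003 prices) = 32.93·41 + 28.76·589 + 7.05·193 + 1.70·64 = 19759.22.
Deflator = Nominal/Real × 100 = 21921.82/19759.22 × 100 = 110.945.

110.94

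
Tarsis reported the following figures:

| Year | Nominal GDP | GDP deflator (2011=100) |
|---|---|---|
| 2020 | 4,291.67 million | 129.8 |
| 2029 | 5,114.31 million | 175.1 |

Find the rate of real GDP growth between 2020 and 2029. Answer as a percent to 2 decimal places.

Real GDP 2020 = 4291.67 / 1.298 = 3306.37.
Real GDP 2029 = 5114.31 / 1.751 = 2920.79.
Real growth = 2920.79 / 3306.37 − 1 = -0.1166.

-11.66%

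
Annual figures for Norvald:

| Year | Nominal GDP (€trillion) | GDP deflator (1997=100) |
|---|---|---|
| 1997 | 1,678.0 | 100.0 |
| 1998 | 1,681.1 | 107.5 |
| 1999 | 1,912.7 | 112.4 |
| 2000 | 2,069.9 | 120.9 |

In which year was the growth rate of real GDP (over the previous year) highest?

1999

1998: real = 1681.1/1.075 = 1563.81; growth vs 1997 (1678.00) = -6.81%.
1999: real = 1912.7/1.124 = 1701.69; growth vs 1998 (1563.81) = 8.82%.
2000: real = 2069.9/1.209 = 1712.08; growth vs 1999 (1701.69) = 0.61%.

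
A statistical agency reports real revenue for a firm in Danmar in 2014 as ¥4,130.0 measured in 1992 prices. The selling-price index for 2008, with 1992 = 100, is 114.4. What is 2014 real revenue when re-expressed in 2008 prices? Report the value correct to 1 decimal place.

¥4,724.7

Real revenue in 2008 prices = Real revenue in 1992 prices × (P_2008/P_1992) = 4130.0 × 1.144 = 4724.72.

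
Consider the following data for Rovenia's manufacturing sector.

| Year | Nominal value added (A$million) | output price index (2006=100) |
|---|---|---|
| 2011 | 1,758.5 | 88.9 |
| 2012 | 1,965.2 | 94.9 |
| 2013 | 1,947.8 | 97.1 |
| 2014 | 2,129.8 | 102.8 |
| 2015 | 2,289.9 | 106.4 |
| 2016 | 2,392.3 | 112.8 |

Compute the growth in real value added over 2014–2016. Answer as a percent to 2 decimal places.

Real value added 2014 = 2129.8/1.028 = 2071.79.
Real value added 2016 = 2392.3/1.128 = 2120.83.
Change = 2120.83/2071.79 − 1 = 0.0237.

2.37%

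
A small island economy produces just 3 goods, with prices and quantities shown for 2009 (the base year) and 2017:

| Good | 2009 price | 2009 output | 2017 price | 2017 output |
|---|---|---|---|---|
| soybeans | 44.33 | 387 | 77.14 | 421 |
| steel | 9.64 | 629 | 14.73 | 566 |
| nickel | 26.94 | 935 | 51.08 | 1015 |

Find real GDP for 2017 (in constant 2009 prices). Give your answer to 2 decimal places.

51463.27

Real GDP 2017 = Σ (p_2009 × q_2017) = 44.33·421 + 9.64·566 + 26.94·1015 = 51463.27.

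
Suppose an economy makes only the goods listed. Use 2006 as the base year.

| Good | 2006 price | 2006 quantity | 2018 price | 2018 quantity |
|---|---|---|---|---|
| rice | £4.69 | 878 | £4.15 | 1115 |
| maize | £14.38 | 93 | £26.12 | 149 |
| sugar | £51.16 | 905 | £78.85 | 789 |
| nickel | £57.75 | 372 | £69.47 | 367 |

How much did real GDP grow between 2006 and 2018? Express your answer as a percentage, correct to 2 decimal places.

Real GDP 2006 = Nominal GDP 2006 = 4.69·878 + 14.38·93 + 51.16·905 + 57.75·372 = 73237.96.
Real GDP 2018 (at 2006 prices) = 4.69·1115 + 14.38·149 + 51.16·789 + 57.75·367 = 68931.46.
Real growth = 68931.46/73237.96 − 1 = -0.0588.

-5.88%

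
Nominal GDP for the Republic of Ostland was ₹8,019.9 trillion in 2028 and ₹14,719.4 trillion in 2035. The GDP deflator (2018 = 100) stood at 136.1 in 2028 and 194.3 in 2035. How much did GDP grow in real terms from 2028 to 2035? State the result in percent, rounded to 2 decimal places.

Deflate each year: 2028 → 8019.9/1.361 = 5892.65; 2035 → 14719.4/1.943 = 7575.60.
So real GDP changed by 7575.60/5892.65 − 1 = 0.2856, i.e. 28.56%.

28.56%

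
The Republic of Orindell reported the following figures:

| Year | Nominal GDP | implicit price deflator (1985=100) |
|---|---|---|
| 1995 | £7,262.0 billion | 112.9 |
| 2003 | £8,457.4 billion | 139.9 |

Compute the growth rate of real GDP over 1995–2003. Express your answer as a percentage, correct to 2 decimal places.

Real GDP 1995 = 7262.0 / 1.129 = 6432.24.
Real GDP 2003 = 8457.4 / 1.399 = 6045.32.
Real growth = 6045.32 / 6432.24 − 1 = -0.0602.

-6.02%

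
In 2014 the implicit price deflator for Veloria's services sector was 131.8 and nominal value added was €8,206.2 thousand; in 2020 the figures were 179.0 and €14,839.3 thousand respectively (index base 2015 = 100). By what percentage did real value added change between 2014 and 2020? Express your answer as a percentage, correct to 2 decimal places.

Deflate each year: 2014 → 8206.2/1.318 = 6226.25; 2020 → 14839.3/1.790 = 8290.11.
So real value added changed by 8290.11/6226.25 − 1 = 0.3315, i.e. 33.15%.

33.15%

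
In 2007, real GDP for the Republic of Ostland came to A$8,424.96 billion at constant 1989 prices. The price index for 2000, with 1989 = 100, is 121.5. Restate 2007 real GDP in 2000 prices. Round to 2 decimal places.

Real GDP in 2000 prices = Real GDP in 1989 prices × (P_2000/P_1989) = 8424.96 × 1.215 = 10236.33.

A$10,236.33 billion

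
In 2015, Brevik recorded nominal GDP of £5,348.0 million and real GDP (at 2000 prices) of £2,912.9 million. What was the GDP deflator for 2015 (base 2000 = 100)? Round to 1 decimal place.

183.6

GDP deflator = (Nominal / Real) × 100 = 5348.0 / 2912.9 × 100 = 183.60.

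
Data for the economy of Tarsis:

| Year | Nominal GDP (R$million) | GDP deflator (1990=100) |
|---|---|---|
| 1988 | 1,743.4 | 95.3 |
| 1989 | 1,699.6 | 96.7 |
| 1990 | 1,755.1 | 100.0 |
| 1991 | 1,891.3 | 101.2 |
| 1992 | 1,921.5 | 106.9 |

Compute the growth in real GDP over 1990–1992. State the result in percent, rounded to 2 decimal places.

Real GDP 1990 = 1755.1/1.000 = 1755.10.
Real GDP 1992 = 1921.5/1.069 = 1797.47.
Change = 1797.47/1755.10 − 1 = 0.0241.

2.41%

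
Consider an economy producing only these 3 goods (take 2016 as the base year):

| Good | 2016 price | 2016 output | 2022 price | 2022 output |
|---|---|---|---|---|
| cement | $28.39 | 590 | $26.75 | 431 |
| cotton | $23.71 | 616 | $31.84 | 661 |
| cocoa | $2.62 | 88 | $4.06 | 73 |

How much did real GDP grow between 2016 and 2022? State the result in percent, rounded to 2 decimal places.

-11.04%

Real GDP 2016 = Nominal GDP 2016 = 28.39·590 + 23.71·616 + 2.62·88 = 31586.02.
Real GDP 2022 (at 2016 prices) = 28.39·431 + 23.71·661 + 2.62·73 = 28099.66.
Real growth = 28099.66/31586.02 − 1 = -0.1104.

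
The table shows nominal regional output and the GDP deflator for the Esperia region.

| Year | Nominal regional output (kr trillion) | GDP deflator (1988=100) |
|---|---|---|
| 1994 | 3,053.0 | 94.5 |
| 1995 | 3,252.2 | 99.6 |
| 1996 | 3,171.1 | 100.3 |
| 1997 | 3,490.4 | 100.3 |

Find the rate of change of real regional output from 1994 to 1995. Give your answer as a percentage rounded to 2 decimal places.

Real regional output 1994 = 3053.0/0.945 = 3230.69.
Real regional output 1995 = 3252.2/0.996 = 3265.26.
Change = 3265.26/3230.69 − 1 = 0.0107.

1.07%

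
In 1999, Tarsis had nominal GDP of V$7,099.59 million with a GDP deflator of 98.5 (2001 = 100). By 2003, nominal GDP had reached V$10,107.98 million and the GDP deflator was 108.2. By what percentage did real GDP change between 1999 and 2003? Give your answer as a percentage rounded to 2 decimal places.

29.61%

Deflate each year: 1999 → 7099.59/0.985 = 7207.71; 2003 → 10107.98/1.082 = 9341.94.
So real GDP changed by 9341.94/7207.71 − 1 = 0.2961, i.e. 29.61%.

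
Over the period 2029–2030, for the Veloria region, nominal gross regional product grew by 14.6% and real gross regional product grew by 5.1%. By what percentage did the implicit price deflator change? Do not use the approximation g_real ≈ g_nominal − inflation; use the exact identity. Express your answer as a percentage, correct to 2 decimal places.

(1 + g_nom) = (1 + g_real)(1 + π), so π = 1.1460 / 1.0510 − 1 = 0.09039.

9.04%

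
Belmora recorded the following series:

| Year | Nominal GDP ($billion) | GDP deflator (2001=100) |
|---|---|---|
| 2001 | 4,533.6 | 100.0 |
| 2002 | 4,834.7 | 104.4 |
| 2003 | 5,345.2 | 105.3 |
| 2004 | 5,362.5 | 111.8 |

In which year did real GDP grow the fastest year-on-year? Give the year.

2002: real = 4834.7/1.044 = 4630.94; growth vs 2001 (4533.60) = 2.15%.
2003: real = 5345.2/1.053 = 5076.16; growth vs 2002 (4630.94) = 9.61%.
2004: real = 5362.5/1.118 = 4796.51; growth vs 2003 (5076.16) = -5.51%.

2003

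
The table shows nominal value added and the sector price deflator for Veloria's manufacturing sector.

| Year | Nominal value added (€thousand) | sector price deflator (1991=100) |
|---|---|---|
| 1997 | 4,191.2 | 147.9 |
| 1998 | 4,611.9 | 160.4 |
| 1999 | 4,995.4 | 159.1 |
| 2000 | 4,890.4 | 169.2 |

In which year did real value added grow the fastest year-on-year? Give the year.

1998: real = 4611.9/1.604 = 2875.25; growth vs 1997 (2833.81) = 1.46%.
1999: real = 4995.4/1.591 = 3139.79; growth vs 1998 (2875.25) = 9.20%.
2000: real = 4890.4/1.692 = 2890.31; growth vs 1999 (3139.79) = -7.95%.

1999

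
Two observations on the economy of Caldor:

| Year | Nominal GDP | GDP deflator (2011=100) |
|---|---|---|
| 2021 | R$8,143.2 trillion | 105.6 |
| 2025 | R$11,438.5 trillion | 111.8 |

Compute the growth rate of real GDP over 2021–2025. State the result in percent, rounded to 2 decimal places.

32.68%

Deflate each year: 2021 → 8143.2/1.056 = 7711.36; 2025 → 11438.5/1.118 = 10231.22.
So real GDP changed by 10231.22/7711.36 − 1 = 0.3268, i.e. 32.68%.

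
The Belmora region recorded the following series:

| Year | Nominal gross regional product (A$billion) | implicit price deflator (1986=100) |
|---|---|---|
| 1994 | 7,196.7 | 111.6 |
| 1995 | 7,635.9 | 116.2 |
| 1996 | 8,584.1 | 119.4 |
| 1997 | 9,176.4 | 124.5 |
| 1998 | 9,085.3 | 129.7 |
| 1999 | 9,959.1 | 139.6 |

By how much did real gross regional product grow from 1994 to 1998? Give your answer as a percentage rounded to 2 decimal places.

Real gross regional product 1994 = 7196.7/1.116 = 6448.66.
Real gross regional product 1998 = 9085.3/1.297 = 7004.86.
Change = 7004.86/6448.66 − 1 = 0.0863.

8.63%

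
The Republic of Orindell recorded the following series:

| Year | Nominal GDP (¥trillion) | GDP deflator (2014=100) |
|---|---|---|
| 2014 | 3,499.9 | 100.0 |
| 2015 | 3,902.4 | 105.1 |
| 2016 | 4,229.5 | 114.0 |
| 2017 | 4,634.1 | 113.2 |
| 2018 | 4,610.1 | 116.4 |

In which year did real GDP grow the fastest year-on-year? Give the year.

2017

2015: real = 3902.4/1.051 = 3713.04; growth vs 2014 (3499.90) = 6.09%.
2016: real = 4229.5/1.140 = 3710.09; growth vs 2015 (3713.04) = -0.08%.
2017: real = 4634.1/1.132 = 4093.73; growth vs 2016 (3710.09) = 10.34%.
2018: real = 4610.1/1.164 = 3960.57; growth vs 2017 (4093.73) = -3.25%.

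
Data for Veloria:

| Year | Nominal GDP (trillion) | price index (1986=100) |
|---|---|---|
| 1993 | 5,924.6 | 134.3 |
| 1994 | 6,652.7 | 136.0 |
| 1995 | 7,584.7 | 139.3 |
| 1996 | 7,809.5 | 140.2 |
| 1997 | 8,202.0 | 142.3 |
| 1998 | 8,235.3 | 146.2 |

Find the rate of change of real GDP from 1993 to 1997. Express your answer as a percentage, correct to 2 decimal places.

30.66%

Real GDP 1993 = 5924.6/1.343 = 4411.47.
Real GDP 1997 = 8202.0/1.423 = 5763.88.
Change = 5763.88/4411.47 − 1 = 0.3066.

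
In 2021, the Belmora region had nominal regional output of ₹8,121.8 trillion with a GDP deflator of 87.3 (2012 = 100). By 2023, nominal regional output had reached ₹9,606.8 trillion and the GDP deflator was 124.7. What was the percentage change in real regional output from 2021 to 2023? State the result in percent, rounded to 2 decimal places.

-17.19%

Deflate each year: 2021 → 8121.8/0.873 = 9303.32; 2023 → 9606.8/1.247 = 7703.93.
So real regional output changed by 7703.93/9303.32 − 1 = -0.1719, i.e. -17.19%.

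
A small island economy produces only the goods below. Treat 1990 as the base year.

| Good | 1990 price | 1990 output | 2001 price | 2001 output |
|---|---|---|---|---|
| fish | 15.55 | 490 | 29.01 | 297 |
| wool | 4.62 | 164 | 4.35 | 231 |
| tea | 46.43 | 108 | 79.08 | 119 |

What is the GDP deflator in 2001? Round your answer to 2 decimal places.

169.76

Nominal GDP 2001 = 29.01·297 + 4.35·231 + 79.08·119 = 19031.34.
Real GDP 2001 (at 1990 prices) = 15.55·297 + 4.62·231 + 46.43·119 = 11210.74.
Deflator = Nominal/Real × 100 = 19031.34/11210.74 × 100 = 169.760.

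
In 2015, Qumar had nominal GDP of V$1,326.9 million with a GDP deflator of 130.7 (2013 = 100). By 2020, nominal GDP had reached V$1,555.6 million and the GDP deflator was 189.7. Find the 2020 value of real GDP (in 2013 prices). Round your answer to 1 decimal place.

V$820.0 million

Real GDP = Nominal / (GDP deflator/100) = 1555.6 / 1.897 = 820.03.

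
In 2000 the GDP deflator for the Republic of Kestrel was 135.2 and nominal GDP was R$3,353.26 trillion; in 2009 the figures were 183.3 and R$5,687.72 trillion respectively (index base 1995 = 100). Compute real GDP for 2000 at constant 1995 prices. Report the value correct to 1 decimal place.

R$2,480.2 trillion

Real GDP = Nominal / (GDP deflator/100) = 3353.26 / 1.352 = 2480.22.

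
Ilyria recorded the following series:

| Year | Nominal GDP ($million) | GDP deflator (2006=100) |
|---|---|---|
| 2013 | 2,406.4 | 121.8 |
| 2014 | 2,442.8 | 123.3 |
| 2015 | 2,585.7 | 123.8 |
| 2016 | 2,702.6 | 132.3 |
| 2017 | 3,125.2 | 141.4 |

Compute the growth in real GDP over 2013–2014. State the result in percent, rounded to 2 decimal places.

Real GDP 2013 = 2406.4/1.218 = 1975.70.
Real GDP 2014 = 2442.8/1.233 = 1981.18.
Change = 1981.18/1975.70 − 1 = 0.0028.

0.28%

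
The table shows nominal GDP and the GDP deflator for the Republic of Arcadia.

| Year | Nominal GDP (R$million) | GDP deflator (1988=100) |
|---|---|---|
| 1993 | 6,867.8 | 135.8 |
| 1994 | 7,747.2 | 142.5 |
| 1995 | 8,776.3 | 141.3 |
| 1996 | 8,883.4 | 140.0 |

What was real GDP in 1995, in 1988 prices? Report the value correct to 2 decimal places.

Real GDP 1995 = 8776.3 / 1.413 = 6211.11.

R$6,211.11 million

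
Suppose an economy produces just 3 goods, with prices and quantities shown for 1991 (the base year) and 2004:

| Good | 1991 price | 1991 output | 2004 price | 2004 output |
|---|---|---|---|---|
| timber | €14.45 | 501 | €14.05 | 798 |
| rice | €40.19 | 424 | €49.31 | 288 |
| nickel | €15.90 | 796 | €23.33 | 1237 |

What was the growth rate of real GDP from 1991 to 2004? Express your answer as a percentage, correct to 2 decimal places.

15.80%

Real GDP 1991 = Nominal GDP 1991 = 14.45·501 + 40.19·424 + 15.90·796 = 36936.41.
Real GDP 2004 (at 1991 prices) = 14.45·798 + 40.19·288 + 15.90·1237 = 42774.12.
Real growth = 42774.12/36936.41 − 1 = 0.1580.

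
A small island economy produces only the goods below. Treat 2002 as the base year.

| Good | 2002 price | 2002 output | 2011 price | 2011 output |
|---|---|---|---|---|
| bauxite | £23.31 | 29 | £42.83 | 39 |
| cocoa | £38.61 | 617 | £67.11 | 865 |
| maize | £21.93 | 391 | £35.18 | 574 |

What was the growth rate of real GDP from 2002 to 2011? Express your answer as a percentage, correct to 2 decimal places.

Real GDP 2002 = Nominal GDP 2002 = 23.31·29 + 38.61·617 + 21.93·391 = 33072.99.
Real GDP 2011 (at 2002 prices) = 23.31·39 + 38.61·865 + 21.93·574 = 46894.56.
Real growth = 46894.56/33072.99 − 1 = 0.4179.

41.79%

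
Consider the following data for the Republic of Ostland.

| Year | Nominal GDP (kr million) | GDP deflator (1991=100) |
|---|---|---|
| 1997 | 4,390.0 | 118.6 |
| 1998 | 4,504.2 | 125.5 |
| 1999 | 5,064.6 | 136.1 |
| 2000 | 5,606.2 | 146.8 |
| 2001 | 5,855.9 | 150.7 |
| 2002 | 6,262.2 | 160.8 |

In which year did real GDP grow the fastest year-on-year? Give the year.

1999

1998: real = 4504.2/1.255 = 3589.00; growth vs 1997 (3701.52) = -3.04%.
1999: real = 5064.6/1.361 = 3721.23; growth vs 1998 (3589.00) = 3.68%.
2000: real = 5606.2/1.468 = 3818.94; growth vs 1999 (3721.23) = 2.63%.
2001: real = 5855.9/1.507 = 3885.80; growth vs 2000 (3818.94) = 1.75%.
2002: real = 6262.2/1.608 = 3894.40; growth vs 2001 (3885.80) = 0.22%.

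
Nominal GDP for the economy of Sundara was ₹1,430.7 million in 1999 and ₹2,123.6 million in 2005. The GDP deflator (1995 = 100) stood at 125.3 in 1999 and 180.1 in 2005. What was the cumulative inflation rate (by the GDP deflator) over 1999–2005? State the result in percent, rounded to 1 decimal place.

Price-level change = 180.1 / 125.3 − 1 = 0.4374.

43.7%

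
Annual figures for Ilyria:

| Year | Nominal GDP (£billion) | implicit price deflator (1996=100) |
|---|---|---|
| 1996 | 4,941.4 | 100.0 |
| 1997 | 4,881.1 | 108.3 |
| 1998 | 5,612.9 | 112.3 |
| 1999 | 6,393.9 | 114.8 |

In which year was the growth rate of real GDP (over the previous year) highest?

1997: real = 4881.1/1.083 = 4507.02; growth vs 1996 (4941.40) = -8.79%.
1998: real = 5612.9/1.123 = 4998.13; growth vs 1997 (4507.02) = 10.90%.
1999: real = 6393.9/1.148 = 5569.60; growth vs 1998 (4998.13) = 11.43%.

1999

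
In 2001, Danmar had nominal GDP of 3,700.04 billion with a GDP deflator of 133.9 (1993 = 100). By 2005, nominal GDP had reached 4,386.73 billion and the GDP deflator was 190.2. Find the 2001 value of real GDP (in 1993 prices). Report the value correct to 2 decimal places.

Real GDP = Nominal / (GDP deflator/100) = 3700.04 / 1.339 = 2763.29.

2,763.29 billion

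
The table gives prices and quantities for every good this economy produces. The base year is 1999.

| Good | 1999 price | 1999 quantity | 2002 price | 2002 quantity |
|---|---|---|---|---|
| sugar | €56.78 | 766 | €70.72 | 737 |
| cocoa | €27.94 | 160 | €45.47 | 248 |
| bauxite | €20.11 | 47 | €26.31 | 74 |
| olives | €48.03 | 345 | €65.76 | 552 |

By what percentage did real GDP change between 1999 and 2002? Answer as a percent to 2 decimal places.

Real GDP 1999 = Nominal GDP 1999 = 56.78·766 + 27.94·160 + 20.11·47 + 48.03·345 = 65479.40.
Real GDP 2002 (at 1999 prices) = 56.78·737 + 27.94·248 + 20.11·74 + 48.03·552 = 76776.68.
Real growth = 76776.68/65479.40 − 1 = 0.1725.

17.25%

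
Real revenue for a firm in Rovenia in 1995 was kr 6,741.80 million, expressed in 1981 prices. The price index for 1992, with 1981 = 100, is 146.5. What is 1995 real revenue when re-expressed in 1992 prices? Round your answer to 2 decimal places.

kr 9,876.74 million

Real revenue in 1992 prices = Real revenue in 1981 prices × (P_1992/P_1981) = 6741.80 × 1.465 = 9876.74.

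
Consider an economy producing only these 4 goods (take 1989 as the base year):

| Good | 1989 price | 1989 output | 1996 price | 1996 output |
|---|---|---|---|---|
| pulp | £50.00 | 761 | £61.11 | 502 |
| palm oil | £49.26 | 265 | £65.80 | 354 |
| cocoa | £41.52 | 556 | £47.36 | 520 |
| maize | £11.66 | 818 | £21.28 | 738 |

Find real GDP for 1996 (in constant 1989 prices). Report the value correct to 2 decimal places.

£72733.52

Real GDP 1996 = Σ (p_1989 × q_1996) = 50.00·502 + 49.26·354 + 41.52·520 + 11.66·738 = 72733.52.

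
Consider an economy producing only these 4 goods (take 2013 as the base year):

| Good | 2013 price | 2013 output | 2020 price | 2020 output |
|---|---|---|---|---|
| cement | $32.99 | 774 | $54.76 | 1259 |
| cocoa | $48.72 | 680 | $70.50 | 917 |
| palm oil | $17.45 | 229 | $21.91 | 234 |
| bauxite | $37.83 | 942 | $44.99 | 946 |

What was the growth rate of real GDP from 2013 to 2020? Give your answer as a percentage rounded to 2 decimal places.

Real GDP 2013 = Nominal GDP 2013 = 32.99·774 + 48.72·680 + 17.45·229 + 37.83·942 = 98295.77.
Real GDP 2020 (at 2013 prices) = 32.99·1259 + 48.72·917 + 17.45·234 + 37.83·946 = 126081.13.
Real growth = 126081.13/98295.77 − 1 = 0.2827.

28.27%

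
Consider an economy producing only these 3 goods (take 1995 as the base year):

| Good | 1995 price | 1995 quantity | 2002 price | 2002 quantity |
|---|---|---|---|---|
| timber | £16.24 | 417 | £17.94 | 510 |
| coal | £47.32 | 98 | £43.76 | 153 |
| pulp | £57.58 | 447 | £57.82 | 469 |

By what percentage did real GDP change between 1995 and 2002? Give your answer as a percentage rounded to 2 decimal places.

14.48%

Real GDP 1995 = Nominal GDP 1995 = 16.24·417 + 47.32·98 + 57.58·447 = 37147.70.
Real GDP 2002 (at 1995 prices) = 16.24·510 + 47.32·153 + 57.58·469 = 42527.38.
Real growth = 42527.38/37147.70 − 1 = 0.1448.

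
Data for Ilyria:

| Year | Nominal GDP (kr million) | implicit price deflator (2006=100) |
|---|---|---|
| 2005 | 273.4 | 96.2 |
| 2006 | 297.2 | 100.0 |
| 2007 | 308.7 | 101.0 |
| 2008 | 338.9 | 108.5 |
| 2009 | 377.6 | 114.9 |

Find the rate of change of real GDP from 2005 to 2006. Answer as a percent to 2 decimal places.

Real GDP 2005 = 273.4/0.962 = 284.20.
Real GDP 2006 = 297.2/1.000 = 297.20.
Change = 297.20/284.20 − 1 = 0.0457.

4.57%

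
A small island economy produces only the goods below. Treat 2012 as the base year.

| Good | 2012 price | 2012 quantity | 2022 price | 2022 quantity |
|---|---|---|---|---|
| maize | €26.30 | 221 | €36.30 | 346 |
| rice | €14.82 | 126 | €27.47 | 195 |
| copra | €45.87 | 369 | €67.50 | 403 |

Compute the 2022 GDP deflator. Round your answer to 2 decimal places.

148.05

Nominal GDP 2022 = 36.30·346 + 27.47·195 + 67.50·403 = 45118.95.
Real GDP 2022 (at 2012 prices) = 26.30·346 + 14.82·195 + 45.87·403 = 30475.31.
Deflator = Nominal/Real × 100 = 45118.95/30475.31 × 100 = 148.051.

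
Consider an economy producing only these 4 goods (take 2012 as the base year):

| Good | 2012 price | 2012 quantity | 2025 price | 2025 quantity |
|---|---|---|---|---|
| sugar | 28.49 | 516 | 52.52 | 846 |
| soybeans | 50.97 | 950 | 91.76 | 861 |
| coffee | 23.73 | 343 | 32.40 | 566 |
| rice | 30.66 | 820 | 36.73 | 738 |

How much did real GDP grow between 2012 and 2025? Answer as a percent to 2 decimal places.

7.93%

Real GDP 2012 = Nominal GDP 2012 = 28.49·516 + 50.97·950 + 23.73·343 + 30.66·820 = 96402.93.
Real GDP 2025 (at 2012 prices) = 28.49·846 + 50.97·861 + 23.73·566 + 30.66·738 = 104045.97.
Real growth = 104045.97/96402.93 − 1 = 0.0793.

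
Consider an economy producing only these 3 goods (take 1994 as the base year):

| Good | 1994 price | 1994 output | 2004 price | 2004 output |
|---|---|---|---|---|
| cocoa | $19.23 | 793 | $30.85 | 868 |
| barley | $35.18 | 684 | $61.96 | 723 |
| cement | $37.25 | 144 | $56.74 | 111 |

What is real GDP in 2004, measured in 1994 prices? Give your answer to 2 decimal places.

Real GDP 2004 = Σ (p_1994 × q_2004) = 19.23·868 + 35.18·723 + 37.25·111 = 46261.53.

$46261.53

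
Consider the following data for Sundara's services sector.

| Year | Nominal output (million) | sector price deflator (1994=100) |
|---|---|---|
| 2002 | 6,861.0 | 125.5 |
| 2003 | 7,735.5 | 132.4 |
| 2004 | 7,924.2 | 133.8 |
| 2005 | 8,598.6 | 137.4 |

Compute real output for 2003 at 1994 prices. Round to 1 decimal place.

Real output 2003 = 7735.5 / 1.324 = 5842.52.

5,842.5 million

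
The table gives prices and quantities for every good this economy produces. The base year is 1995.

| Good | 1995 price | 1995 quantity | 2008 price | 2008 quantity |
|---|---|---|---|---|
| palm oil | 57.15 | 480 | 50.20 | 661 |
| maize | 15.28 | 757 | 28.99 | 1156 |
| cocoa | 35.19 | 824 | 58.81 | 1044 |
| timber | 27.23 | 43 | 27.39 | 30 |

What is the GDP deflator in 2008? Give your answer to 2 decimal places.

138.62

Nominal GDP 2008 = 50.20·661 + 28.99·1156 + 58.81·1044 + 27.39·30 = 128913.98.
Real GDP 2008 (at 1995 prices) = 57.15·661 + 15.28·1156 + 35.19·1044 + 27.23·30 = 92995.09.
Deflator = Nominal/Real × 100 = 128913.98/92995.09 × 100 = 138.625.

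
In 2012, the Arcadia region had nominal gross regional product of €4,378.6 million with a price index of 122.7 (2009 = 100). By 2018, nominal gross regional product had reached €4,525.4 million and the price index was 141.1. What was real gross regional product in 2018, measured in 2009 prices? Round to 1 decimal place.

€3,207.2 million

Real gross regional product = Nominal / (price index/100) = 4525.4 / 1.411 = 3207.23.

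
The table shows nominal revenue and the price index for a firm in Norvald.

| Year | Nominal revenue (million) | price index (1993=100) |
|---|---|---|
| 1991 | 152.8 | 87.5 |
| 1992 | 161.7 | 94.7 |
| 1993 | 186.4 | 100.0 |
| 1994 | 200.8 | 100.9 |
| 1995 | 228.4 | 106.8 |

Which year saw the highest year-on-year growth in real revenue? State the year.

1992: real = 161.7/0.947 = 170.75; growth vs 1991 (174.63) = -2.22%.
1993: real = 186.4/1.000 = 186.40; growth vs 1992 (170.75) = 9.17%.
1994: real = 200.8/1.009 = 199.01; growth vs 1993 (186.40) = 6.77%.
1995: real = 228.4/1.068 = 213.86; growth vs 1994 (199.01) = 7.46%.

1993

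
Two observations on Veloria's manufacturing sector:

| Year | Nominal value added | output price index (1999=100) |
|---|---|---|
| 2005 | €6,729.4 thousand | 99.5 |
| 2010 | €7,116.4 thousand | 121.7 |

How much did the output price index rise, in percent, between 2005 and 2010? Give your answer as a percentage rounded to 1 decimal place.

22.3%

Price-level change = 121.7 / 99.5 − 1 = 0.2231.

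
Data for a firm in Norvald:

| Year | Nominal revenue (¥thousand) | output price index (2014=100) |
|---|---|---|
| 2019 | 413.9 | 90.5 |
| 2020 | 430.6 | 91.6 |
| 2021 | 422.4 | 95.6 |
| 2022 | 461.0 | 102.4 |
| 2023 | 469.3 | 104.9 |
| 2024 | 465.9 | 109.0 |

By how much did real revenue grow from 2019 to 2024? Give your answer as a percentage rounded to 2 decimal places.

-6.54%

Real revenue 2019 = 413.9/0.905 = 457.35.
Real revenue 2024 = 465.9/1.090 = 427.43.
Change = 427.43/457.35 − 1 = -0.0654.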